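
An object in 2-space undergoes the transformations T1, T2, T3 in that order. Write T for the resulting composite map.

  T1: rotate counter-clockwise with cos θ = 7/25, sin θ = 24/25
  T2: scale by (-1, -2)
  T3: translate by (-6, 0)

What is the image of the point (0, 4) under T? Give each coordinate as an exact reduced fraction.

T(p) = (-54/25, -56/25)

T1 rotate counter-clockwise with cos θ = 7/25, sin θ = 24/25: (0, 4) → (-96/25, 28/25)
T2 scale by (-1, -2): (-96/25, 28/25) → (96/25, -56/25)
T3 translate by (-6, 0): (96/25, -56/25) → (-54/25, -56/25)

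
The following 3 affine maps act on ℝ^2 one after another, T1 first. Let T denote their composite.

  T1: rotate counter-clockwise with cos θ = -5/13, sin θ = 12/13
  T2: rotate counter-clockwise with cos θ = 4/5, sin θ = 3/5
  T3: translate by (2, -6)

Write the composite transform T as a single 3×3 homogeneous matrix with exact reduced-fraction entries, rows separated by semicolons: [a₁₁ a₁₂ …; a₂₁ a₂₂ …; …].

T1 = [-5/13 -12/13 0; 12/13 -5/13 0; 0 0 1]
T2·T1 = [-56/65 -33/65 0; 33/65 -56/65 0; 0 0 1]
T3·…·T1 = [-56/65 -33/65 2; 33/65 -56/65 -6; 0 0 1]

T = [-56/65 -33/65 2; 33/65 -56/65 -6; 0 0 1]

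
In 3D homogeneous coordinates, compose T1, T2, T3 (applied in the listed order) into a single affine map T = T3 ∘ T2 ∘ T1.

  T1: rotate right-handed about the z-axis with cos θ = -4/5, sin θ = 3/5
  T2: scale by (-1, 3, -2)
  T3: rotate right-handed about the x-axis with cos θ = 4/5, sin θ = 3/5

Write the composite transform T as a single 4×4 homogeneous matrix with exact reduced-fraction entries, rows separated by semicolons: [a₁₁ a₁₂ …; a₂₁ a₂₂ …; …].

T1 = [-4/5 -3/5 0 0; 3/5 -4/5 0 0; 0 0 1 0; 0 0 0 1]
T2·T1 = [4/5 3/5 0 0; 9/5 -12/5 0 0; 0 0 -2 0; 0 0 0 1]
T3·…·T1 = [4/5 3/5 0 0; 36/25 -48/25 6/5 0; 27/25 -36/25 -8/5 0; 0 0 0 1]

T = [4/5 3/5 0 0; 36/25 -48/25 6/5 0; 27/25 -36/25 -8/5 0; 0 0 0 1]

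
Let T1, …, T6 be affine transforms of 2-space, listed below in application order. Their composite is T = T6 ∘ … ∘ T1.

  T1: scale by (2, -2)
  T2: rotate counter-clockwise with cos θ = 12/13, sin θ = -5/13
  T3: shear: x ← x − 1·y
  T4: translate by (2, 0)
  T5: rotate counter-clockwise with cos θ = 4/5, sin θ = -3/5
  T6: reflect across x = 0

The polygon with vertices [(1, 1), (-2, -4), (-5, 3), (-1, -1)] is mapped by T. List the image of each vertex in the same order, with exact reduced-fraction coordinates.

image vertices: (-194/65, -358/65), (44/65, 758/65), (474/65, 218/65), (-14/65, 202/65)

T1 scale by (2, -2): (1, 1) → (2, -2); (-2, -4) → (-4, 8); (-5, 3) → (-10, -6); (-1, -1) → (-2, 2)
T2 rotate counter-clockwise with cos θ = 12/13, sin θ = -5/13: (2, -2) → (14/13, -34/13); (-4, 8) → (-8/13, 116/13); (-10, -6) → (-150/13, -22/13); (-2, 2) → (-14/13, 34/13)
T3 shear: x ← x − 1·y: (14/13, -34/13) → (48/13, -34/13); (-8/13, 116/13) → (-124/13, 116/13); (-150/13, -22/13) → (-128/13, -22/13); (-14/13, 34/13) → (-48/13, 34/13)
T4 translate by (2, 0): (48/13, -34/13) → (74/13, -34/13); (-124/13, 116/13) → (-98/13, 116/13); (-128/13, -22/13) → (-102/13, -22/13); (-48/13, 34/13) → (-22/13, 34/13)
T5 rotate counter-clockwise with cos θ = 4/5, sin θ = -3/5: (74/13, -34/13) → (194/65, -358/65); (-98/13, 116/13) → (-44/65, 758/65); (-102/13, -22/13) → (-474/65, 218/65); (-22/13, 34/13) → (14/65, 202/65)
T6 reflect across x = 0: (194/65, -358/65) → (-194/65, -358/65); (-44/65, 758/65) → (44/65, 758/65); (-474/65, 218/65) → (474/65, 218/65); (14/65, 202/65) → (-14/65, 202/65)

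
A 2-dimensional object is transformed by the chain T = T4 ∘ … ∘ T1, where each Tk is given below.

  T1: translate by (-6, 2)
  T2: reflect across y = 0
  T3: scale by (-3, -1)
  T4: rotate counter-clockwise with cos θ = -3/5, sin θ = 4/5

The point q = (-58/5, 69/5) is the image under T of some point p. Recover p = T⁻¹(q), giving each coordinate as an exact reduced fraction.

T1 = [1 0 -6; 0 1 2; 0 0 1]
T2·T1 = [1 0 -6; 0 -1 -2; 0 0 1]
T3·…·T1 = [-3 0 18; 0 1 2; 0 0 1]
T4·…·T1 = [9/5 -4/5 -62/5; -12/5 -3/5 66/5; 0 0 1]
det M = -3; M⁻¹ = [1/5 -4/15 6; -4/5 -3/5 -2; 0 0 1]
M⁻¹ · (-58/5, 69/5)ᵀ = (0, -1)ᵀ

p = (0, -1)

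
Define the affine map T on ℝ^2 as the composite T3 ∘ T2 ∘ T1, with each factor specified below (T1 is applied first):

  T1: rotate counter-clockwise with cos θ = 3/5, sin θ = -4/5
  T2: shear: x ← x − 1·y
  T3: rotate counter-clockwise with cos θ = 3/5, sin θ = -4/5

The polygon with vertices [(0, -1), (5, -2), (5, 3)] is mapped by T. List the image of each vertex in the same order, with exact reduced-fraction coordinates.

T1 rotate counter-clockwise with cos θ = 3/5, sin θ = -4/5: (0, -1) → (-4/5, -3/5); (5, -2) → (7/5, -26/5); (5, 3) → (27/5, -11/5)
T2 shear: x ← x − 1·y: (-4/5, -3/5) → (-1/5, -3/5); (7/5, -26/5) → (33/5, -26/5); (27/5, -11/5) → (38/5, -11/5)
T3 rotate counter-clockwise with cos θ = 3/5, sin θ = -4/5: (-1/5, -3/5) → (-3/5, -1/5); (33/5, -26/5) → (-1/5, -42/5); (38/5, -11/5) → (14/5, -37/5)

image vertices: (-3/5, -1/5), (-1/5, -42/5), (14/5, -37/5)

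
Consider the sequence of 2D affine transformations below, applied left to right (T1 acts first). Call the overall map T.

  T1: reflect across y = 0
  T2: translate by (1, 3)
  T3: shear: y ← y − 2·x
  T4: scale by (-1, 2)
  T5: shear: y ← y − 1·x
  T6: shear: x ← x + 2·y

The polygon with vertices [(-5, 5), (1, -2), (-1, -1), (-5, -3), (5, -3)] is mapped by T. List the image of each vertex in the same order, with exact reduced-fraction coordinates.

T1 reflect across y = 0: (-5, 5) → (-5, -5); (1, -2) → (1, 2); (-1, -1) → (-1, 1); (-5, -3) → (-5, 3); (5, -3) → (5, 3)
T2 translate by (1, 3): (-5, -5) → (-4, -2); (1, 2) → (2, 5); (-1, 1) → (0, 4); (-5, 3) → (-4, 6); (5, 3) → (6, 6)
T3 shear: y ← y − 2·x: (-4, -2) → (-4, 6); (2, 5) → (2, 1); (0, 4) → (0, 4); (-4, 6) → (-4, 14); (6, 6) → (6, -6)
T4 scale by (-1, 2): (-4, 6) → (4, 12); (2, 1) → (-2, 2); (0, 4) → (0, 8); (-4, 14) → (4, 28); (6, -6) → (-6, -12)
T5 shear: y ← y − 1·x: (4, 12) → (4, 8); (-2, 2) → (-2, 4); (0, 8) → (0, 8); (4, 28) → (4, 24); (-6, -12) → (-6, -6)
T6 shear: x ← x + 2·y: (4, 8) → (20, 8); (-2, 4) → (6, 4); (0, 8) → (16, 8); (4, 24) → (52, 24); (-6, -6) → (-18, -6)

image vertices: (20, 8), (6, 4), (16, 8), (52, 24), (-18, -6)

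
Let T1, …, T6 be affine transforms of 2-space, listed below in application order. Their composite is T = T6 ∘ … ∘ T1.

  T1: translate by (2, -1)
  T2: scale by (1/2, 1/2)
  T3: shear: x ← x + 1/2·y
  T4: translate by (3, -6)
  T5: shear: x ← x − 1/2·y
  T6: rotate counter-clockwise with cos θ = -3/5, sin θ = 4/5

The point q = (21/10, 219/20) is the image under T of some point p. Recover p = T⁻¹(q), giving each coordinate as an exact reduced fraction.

T1 = [1 0 2; 0 1 -1; 0 0 1]
T2·T1 = [1/2 0 1; 0 1/2 -1/2; 0 0 1]
T3·…·T1 = [1/2 1/4 3/4; 0 1/2 -1/2; 0 0 1]
T4·…·T1 = [1/2 1/4 15/4; 0 1/2 -13/2; 0 0 1]
T5·…·T1 = [1/2 0 7; 0 1/2 -13/2; 0 0 1]
T6·…·T1 = [-3/10 -2/5 1; 2/5 -3/10 19/2; 0 0 1]
det M = 1/4; M⁻¹ = [-6/5 8/5 -14; -8/5 -6/5 13; 0 0 1]
M⁻¹ · (21/10, 219/20)ᵀ = (1, -7/2)ᵀ

p = (1, -7/2)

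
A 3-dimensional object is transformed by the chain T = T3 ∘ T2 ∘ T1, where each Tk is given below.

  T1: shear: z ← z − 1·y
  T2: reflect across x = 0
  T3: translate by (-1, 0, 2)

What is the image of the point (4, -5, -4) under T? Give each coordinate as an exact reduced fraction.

T(p) = (-5, -5, 3)

T1 shear: z ← z − 1·y: (4, -5, -4) → (4, -5, 1)
T2 reflect across x = 0: (4, -5, 1) → (-4, -5, 1)
T3 translate by (-1, 0, 2): (-4, -5, 1) → (-5, -5, 3)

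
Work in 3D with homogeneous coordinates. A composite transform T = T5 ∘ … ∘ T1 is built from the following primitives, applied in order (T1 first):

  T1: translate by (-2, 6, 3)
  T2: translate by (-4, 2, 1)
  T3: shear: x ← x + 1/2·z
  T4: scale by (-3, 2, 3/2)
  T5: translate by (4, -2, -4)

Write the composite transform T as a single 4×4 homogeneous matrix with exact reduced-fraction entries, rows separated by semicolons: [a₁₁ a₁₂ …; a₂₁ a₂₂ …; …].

T1 = [1 0 0 -2; 0 1 0 6; 0 0 1 3; 0 0 0 1]
T2·T1 = [1 0 0 -6; 0 1 0 8; 0 0 1 4; 0 0 0 1]
T3·…·T1 = [1 0 1/2 -4; 0 1 0 8; 0 0 1 4; 0 0 0 1]
T4·…·T1 = [-3 0 -3/2 12; 0 2 0 16; 0 0 3/2 6; 0 0 0 1]
T5·…·T1 = [-3 0 -3/2 16; 0 2 0 14; 0 0 3/2 2; 0 0 0 1]

T = [-3 0 -3/2 16; 0 2 0 14; 0 0 3/2 2; 0 0 0 1]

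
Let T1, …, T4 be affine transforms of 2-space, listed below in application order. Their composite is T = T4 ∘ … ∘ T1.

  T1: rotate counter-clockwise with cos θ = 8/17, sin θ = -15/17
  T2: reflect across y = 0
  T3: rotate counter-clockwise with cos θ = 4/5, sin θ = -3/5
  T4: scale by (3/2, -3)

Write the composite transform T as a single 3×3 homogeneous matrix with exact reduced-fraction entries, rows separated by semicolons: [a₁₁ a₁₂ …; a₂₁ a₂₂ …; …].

T = [231/170 54/85 0; -108/85 231/85 0; 0 0 1]

T1 = [8/17 15/17 0; -15/17 8/17 0; 0 0 1]
T2·T1 = [8/17 15/17 0; 15/17 -8/17 0; 0 0 1]
T3·…·T1 = [77/85 36/85 0; 36/85 -77/85 0; 0 0 1]
T4·…·T1 = [231/170 54/85 0; -108/85 231/85 0; 0 0 1]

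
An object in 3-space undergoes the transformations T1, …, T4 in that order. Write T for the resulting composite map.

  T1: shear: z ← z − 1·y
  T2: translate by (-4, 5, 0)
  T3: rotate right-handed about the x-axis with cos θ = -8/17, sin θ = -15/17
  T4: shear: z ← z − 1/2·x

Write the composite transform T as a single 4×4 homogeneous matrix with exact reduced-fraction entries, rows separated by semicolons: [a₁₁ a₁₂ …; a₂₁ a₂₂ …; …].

T1 = [1 0 0 0; 0 1 0 0; 0 -1 1 0; 0 0 0 1]
T2·T1 = [1 0 0 -4; 0 1 0 5; 0 -1 1 0; 0 0 0 1]
T3·…·T1 = [1 0 0 -4; 0 -23/17 15/17 -40/17; 0 -7/17 -8/17 -75/17; 0 0 0 1]
T4·…·T1 = [1 0 0 -4; 0 -23/17 15/17 -40/17; -1/2 -7/17 -8/17 -41/17; 0 0 0 1]

T = [1 0 0 -4; 0 -23/17 15/17 -40/17; -1/2 -7/17 -8/17 -41/17; 0 0 0 1]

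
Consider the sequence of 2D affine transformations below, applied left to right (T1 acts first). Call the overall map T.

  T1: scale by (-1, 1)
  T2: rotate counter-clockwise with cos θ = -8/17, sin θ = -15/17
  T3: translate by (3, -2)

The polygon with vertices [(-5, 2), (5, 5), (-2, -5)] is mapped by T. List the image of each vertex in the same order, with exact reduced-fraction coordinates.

image vertices: (41/17, -125/17), (166/17, 1/17), (-40/17, -24/17)

T1 scale by (-1, 1): (-5, 2) → (5, 2); (5, 5) → (-5, 5); (-2, -5) → (2, -5)
T2 rotate counter-clockwise with cos θ = -8/17, sin θ = -15/17: (5, 2) → (-10/17, -91/17); (-5, 5) → (115/17, 35/17); (2, -5) → (-91/17, 10/17)
T3 translate by (3, -2): (-10/17, -91/17) → (41/17, -125/17); (115/17, 35/17) → (166/17, 1/17); (-91/17, 10/17) → (-40/17, -24/17)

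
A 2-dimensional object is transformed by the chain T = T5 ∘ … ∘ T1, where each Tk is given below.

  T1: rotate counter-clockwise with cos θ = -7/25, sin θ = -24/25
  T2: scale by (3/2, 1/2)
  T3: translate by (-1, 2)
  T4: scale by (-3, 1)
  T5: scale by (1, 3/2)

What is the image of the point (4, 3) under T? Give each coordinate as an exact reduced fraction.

T(p) = (-123/25, -51/100)

T1 rotate counter-clockwise with cos θ = -7/25, sin θ = -24/25: (4, 3) → (44/25, -117/25)
T2 scale by (3/2, 1/2): (44/25, -117/25) → (66/25, -117/50)
T3 translate by (-1, 2): (66/25, -117/50) → (41/25, -17/50)
T4 scale by (-3, 1): (41/25, -17/50) → (-123/25, -17/50)
T5 scale by (1, 3/2): (-123/25, -17/50) → (-123/25, -51/100)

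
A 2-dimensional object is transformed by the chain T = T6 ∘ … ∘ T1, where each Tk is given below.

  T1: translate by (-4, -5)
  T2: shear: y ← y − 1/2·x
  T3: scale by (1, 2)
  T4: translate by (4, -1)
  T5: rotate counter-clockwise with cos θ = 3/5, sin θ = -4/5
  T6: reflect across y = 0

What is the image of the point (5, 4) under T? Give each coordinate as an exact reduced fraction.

T1 translate by (-4, -5): (5, 4) → (1, -1)
T2 shear: y ← y − 1/2·x: (1, -1) → (1, -3/2)
T3 scale by (1, 2): (1, -3/2) → (1, -3)
T4 translate by (4, -1): (1, -3) → (5, -4)
T5 rotate counter-clockwise with cos θ = 3/5, sin θ = -4/5: (5, -4) → (-1/5, -32/5)
T6 reflect across y = 0: (-1/5, -32/5) → (-1/5, 32/5)

T(p) = (-1/5, 32/5)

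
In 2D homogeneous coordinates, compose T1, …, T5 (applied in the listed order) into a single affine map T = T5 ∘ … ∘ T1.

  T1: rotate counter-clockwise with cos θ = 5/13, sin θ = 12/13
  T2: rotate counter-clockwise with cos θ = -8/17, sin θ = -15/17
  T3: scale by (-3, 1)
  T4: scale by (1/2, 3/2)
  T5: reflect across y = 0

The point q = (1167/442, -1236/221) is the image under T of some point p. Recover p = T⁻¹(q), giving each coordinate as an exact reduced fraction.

p = (-4, 1)

T1 = [5/13 -12/13 0; 12/13 5/13 0; 0 0 1]
T2·T1 = [140/221 171/221 0; -171/221 140/221 0; 0 0 1]
T3·…·T1 = [-420/221 -513/221 0; -171/221 140/221 0; 0 0 1]
T4·…·T1 = [-210/221 -513/442 0; -513/442 210/221 0; 0 0 1]
T5·…·T1 = [-210/221 -513/442 0; 513/442 -210/221 0; 0 0 1]
det M = 9/4; M⁻¹ = [-280/663 114/221 0; -114/221 -280/663 0; 0 0 1]
M⁻¹ · (1167/442, -1236/221)ᵀ = (-4, 1)ᵀ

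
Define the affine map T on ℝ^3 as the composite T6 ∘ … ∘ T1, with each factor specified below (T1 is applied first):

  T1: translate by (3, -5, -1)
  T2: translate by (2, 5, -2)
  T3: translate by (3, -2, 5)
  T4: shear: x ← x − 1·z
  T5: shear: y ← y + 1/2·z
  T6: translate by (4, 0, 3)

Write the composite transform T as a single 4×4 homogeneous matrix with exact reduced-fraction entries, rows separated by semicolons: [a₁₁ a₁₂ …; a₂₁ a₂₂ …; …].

T = [1 0 -1 10; 0 1 1/2 -1; 0 0 1 5; 0 0 0 1]

T1 = [1 0 0 3; 0 1 0 -5; 0 0 1 -1; 0 0 0 1]
T2·T1 = [1 0 0 5; 0 1 0 0; 0 0 1 -3; 0 0 0 1]
T3·…·T1 = [1 0 0 8; 0 1 0 -2; 0 0 1 2; 0 0 0 1]
T4·…·T1 = [1 0 -1 6; 0 1 0 -2; 0 0 1 2; 0 0 0 1]
T5·…·T1 = [1 0 -1 6; 0 1 1/2 -1; 0 0 1 2; 0 0 0 1]
T6·…·T1 = [1 0 -1 10; 0 1 1/2 -1; 0 0 1 5; 0 0 0 1]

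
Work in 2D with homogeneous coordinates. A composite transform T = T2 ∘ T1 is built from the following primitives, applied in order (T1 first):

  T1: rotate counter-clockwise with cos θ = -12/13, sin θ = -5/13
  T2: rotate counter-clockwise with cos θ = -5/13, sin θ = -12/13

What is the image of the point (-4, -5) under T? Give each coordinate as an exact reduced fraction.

T1 rotate counter-clockwise with cos θ = -12/13, sin θ = -5/13: (-4, -5) → (23/13, 80/13)
T2 rotate counter-clockwise with cos θ = -5/13, sin θ = -12/13: (23/13, 80/13) → (5, -4)

T(p) = (5, -4)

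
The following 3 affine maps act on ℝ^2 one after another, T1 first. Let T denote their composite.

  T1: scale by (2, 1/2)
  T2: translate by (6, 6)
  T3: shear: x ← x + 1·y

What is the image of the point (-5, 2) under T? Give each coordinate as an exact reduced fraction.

T(p) = (3, 7)

T1 scale by (2, 1/2): (-5, 2) → (-10, 1)
T2 translate by (6, 6): (-10, 1) → (-4, 7)
T3 shear: x ← x + 1·y: (-4, 7) → (3, 7)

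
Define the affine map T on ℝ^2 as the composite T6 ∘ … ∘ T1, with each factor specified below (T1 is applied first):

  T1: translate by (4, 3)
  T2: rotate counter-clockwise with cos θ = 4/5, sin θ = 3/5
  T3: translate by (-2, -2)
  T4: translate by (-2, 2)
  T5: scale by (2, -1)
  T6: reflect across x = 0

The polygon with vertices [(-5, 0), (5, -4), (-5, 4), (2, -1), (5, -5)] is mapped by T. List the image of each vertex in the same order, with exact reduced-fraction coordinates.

T1 translate by (4, 3): (-5, 0) → (-1, 3); (5, -4) → (9, -1); (-5, 4) → (-1, 7); (2, -1) → (6, 2); (5, -5) → (9, -2)
T2 rotate counter-clockwise with cos θ = 4/5, sin θ = 3/5: (-1, 3) → (-13/5, 9/5); (9, -1) → (39/5, 23/5); (-1, 7) → (-5, 5); (6, 2) → (18/5, 26/5); (9, -2) → (42/5, 19/5)
T3 translate by (-2, -2): (-13/5, 9/5) → (-23/5, -1/5); (39/5, 23/5) → (29/5, 13/5); (-5, 5) → (-7, 3); (18/5, 26/5) → (8/5, 16/5); (42/5, 19/5) → (32/5, 9/5)
T4 translate by (-2, 2): (-23/5, -1/5) → (-33/5, 9/5); (29/5, 13/5) → (19/5, 23/5); (-7, 3) → (-9, 5); (8/5, 16/5) → (-2/5, 26/5); (32/5, 9/5) → (22/5, 19/5)
T5 scale by (2, -1): (-33/5, 9/5) → (-66/5, -9/5); (19/5, 23/5) → (38/5, -23/5); (-9, 5) → (-18, -5); (-2/5, 26/5) → (-4/5, -26/5); (22/5, 19/5) → (44/5, -19/5)
T6 reflect across x = 0: (-66/5, -9/5) → (66/5, -9/5); (38/5, -23/5) → (-38/5, -23/5); (-18, -5) → (18, -5); (-4/5, -26/5) → (4/5, -26/5); (44/5, -19/5) → (-44/5, -19/5)

image vertices: (66/5, -9/5), (-38/5, -23/5), (18, -5), (4/5, -26/5), (-44/5, -19/5)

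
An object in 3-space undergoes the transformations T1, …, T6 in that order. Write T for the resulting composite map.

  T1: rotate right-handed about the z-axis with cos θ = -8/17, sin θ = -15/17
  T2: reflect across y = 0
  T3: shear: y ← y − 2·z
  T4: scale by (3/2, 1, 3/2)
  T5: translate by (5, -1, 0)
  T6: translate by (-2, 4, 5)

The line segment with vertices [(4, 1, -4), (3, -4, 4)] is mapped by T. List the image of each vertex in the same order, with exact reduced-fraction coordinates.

image vertices: (3/2, 15, -1), (-75/17, -72/17, 11)

T1 rotate right-handed about the z-axis with cos θ = -8/17, sin θ = -15/17: (4, 1, -4) → (-1, -4, -4); (3, -4, 4) → (-84/17, -13/17, 4)
T2 reflect across y = 0: (-1, -4, -4) → (-1, 4, -4); (-84/17, -13/17, 4) → (-84/17, 13/17, 4)
T3 shear: y ← y − 2·z: (-1, 4, -4) → (-1, 12, -4); (-84/17, 13/17, 4) → (-84/17, -123/17, 4)
T4 scale by (3/2, 1, 3/2): (-1, 12, -4) → (-3/2, 12, -6); (-84/17, -123/17, 4) → (-126/17, -123/17, 6)
T5 translate by (5, -1, 0): (-3/2, 12, -6) → (7/2, 11, -6); (-126/17, -123/17, 6) → (-41/17, -140/17, 6)
T6 translate by (-2, 4, 5): (7/2, 11, -6) → (3/2, 15, -1); (-41/17, -140/17, 6) → (-75/17, -72/17, 11)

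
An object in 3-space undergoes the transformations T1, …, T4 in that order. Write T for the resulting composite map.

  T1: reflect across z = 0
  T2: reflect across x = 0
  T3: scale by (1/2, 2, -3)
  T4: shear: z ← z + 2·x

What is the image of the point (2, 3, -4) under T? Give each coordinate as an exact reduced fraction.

T1 reflect across z = 0: (2, 3, -4) → (2, 3, 4)
T2 reflect across x = 0: (2, 3, 4) → (-2, 3, 4)
T3 scale by (1/2, 2, -3): (-2, 3, 4) → (-1, 6, -12)
T4 shear: z ← z + 2·x: (-1, 6, -12) → (-1, 6, -14)

T(p) = (-1, 6, -14)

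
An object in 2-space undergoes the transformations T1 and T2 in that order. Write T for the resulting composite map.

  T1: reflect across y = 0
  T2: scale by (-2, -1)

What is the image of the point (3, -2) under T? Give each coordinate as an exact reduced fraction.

T(p) = (-6, -2)

T1 reflect across y = 0: (3, -2) → (3, 2)
T2 scale by (-2, -1): (3, 2) → (-6, -2)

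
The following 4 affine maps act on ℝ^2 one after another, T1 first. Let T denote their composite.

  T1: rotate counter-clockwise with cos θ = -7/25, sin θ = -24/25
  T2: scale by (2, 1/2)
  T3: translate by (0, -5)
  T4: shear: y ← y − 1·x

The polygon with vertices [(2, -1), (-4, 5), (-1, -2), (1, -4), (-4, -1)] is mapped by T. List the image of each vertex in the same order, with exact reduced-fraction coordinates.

T1 rotate counter-clockwise with cos θ = -7/25, sin θ = -24/25: (2, -1) → (-38/25, -41/25); (-4, 5) → (148/25, 61/25); (-1, -2) → (-41/25, 38/25); (1, -4) → (-103/25, 4/25); (-4, -1) → (4/25, 103/25)
T2 scale by (2, 1/2): (-38/25, -41/25) → (-76/25, -41/50); (148/25, 61/25) → (296/25, 61/50); (-41/25, 38/25) → (-82/25, 19/25); (-103/25, 4/25) → (-206/25, 2/25); (4/25, 103/25) → (8/25, 103/50)
T3 translate by (0, -5): (-76/25, -41/50) → (-76/25, -291/50); (296/25, 61/50) → (296/25, -189/50); (-82/25, 19/25) → (-82/25, -106/25); (-206/25, 2/25) → (-206/25, -123/25); (8/25, 103/50) → (8/25, -147/50)
T4 shear: y ← y − 1·x: (-76/25, -291/50) → (-76/25, -139/50); (296/25, -189/50) → (296/25, -781/50); (-82/25, -106/25) → (-82/25, -24/25); (-206/25, -123/25) → (-206/25, 83/25); (8/25, -147/50) → (8/25, -163/50)

image vertices: (-76/25, -139/50), (296/25, -781/50), (-82/25, -24/25), (-206/25, 83/25), (8/25, -163/50)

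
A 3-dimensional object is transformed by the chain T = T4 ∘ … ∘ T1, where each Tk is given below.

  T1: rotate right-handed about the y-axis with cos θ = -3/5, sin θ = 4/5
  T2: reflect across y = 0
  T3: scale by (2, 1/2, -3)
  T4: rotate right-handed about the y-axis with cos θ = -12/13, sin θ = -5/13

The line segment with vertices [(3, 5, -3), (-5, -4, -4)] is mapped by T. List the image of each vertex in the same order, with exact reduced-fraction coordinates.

image vertices: (459/65, -5/2, -318/65), (504/65, 2, 1142/65)

T1 rotate right-handed about the y-axis with cos θ = -3/5, sin θ = 4/5: (3, 5, -3) → (-21/5, 5, -3/5); (-5, -4, -4) → (-1/5, -4, 32/5)
T2 reflect across y = 0: (-21/5, 5, -3/5) → (-21/5, -5, -3/5); (-1/5, -4, 32/5) → (-1/5, 4, 32/5)
T3 scale by (2, 1/2, -3): (-21/5, -5, -3/5) → (-42/5, -5/2, 9/5); (-1/5, 4, 32/5) → (-2/5, 2, -96/5)
T4 rotate right-handed about the y-axis with cos θ = -12/13, sin θ = -5/13: (-42/5, -5/2, 9/5) → (459/65, -5/2, -318/65); (-2/5, 2, -96/5) → (504/65, 2, 1142/65)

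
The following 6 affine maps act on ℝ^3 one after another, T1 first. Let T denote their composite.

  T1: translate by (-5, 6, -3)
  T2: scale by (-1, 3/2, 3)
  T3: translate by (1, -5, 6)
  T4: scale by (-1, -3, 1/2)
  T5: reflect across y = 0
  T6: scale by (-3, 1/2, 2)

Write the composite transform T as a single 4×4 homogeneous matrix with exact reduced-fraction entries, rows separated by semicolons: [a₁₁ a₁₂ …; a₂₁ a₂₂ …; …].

T1 = [1 0 0 -5; 0 1 0 6; 0 0 1 -3; 0 0 0 1]
T2·T1 = [-1 0 0 5; 0 3/2 0 9; 0 0 3 -9; 0 0 0 1]
T3·…·T1 = [-1 0 0 6; 0 3/2 0 4; 0 0 3 -3; 0 0 0 1]
T4·…·T1 = [1 0 0 -6; 0 -9/2 0 -12; 0 0 3/2 -3/2; 0 0 0 1]
T5·…·T1 = [1 0 0 -6; 0 9/2 0 12; 0 0 3/2 -3/2; 0 0 0 1]
T6·…·T1 = [-3 0 0 18; 0 9/4 0 6; 0 0 3 -3; 0 0 0 1]

T = [-3 0 0 18; 0 9/4 0 6; 0 0 3 -3; 0 0 0 1]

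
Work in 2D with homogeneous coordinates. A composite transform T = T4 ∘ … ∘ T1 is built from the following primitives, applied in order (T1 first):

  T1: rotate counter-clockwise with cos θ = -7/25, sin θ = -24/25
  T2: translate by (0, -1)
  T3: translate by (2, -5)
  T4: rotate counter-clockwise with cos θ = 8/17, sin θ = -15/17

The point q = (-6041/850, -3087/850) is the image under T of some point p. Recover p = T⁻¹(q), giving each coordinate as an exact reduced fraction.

T1 = [-7/25 24/25 0; -24/25 -7/25 0; 0 0 1]
T2·T1 = [-7/25 24/25 0; -24/25 -7/25 -1; 0 0 1]
T3·…·T1 = [-7/25 24/25 2; -24/25 -7/25 -6; 0 0 1]
T4·…·T1 = [-416/425 87/425 -74/17; -87/425 -416/425 -78/17; 0 0 1]
det M = 1; M⁻¹ = [-416/425 -87/425 -26/5; 87/425 -416/425 -18/5; 0 0 1]
M⁻¹ · (-6041/850, -3087/850)ᵀ = (5/2, -3/2)ᵀ

p = (5/2, -3/2)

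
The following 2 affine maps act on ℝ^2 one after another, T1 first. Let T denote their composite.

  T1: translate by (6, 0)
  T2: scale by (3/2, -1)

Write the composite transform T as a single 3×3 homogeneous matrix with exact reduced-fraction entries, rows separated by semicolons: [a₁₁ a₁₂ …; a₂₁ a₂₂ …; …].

T1 = [1 0 6; 0 1 0; 0 0 1]
T2·T1 = [3/2 0 9; 0 -1 0; 0 0 1]

T = [3/2 0 9; 0 -1 0; 0 0 1]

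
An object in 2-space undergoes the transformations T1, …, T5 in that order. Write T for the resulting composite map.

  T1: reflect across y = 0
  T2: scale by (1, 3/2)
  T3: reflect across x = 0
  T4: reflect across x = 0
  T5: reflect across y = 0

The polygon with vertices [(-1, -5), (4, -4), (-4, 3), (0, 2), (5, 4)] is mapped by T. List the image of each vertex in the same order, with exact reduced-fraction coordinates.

image vertices: (-1, -15/2), (4, -6), (-4, 9/2), (0, 3), (5, 6)

T1 reflect across y = 0: (-1, -5) → (-1, 5); (4, -4) → (4, 4); (-4, 3) → (-4, -3); (0, 2) → (0, -2); (5, 4) → (5, -4)
T2 scale by (1, 3/2): (-1, 5) → (-1, 15/2); (4, 4) → (4, 6); (-4, -3) → (-4, -9/2); (0, -2) → (0, -3); (5, -4) → (5, -6)
T3 reflect across x = 0: (-1, 15/2) → (1, 15/2); (4, 6) → (-4, 6); (-4, -9/2) → (4, -9/2); (0, -3) → (0, -3); (5, -6) → (-5, -6)
T4 reflect across x = 0: (1, 15/2) → (-1, 15/2); (-4, 6) → (4, 6); (4, -9/2) → (-4, -9/2); (0, -3) → (0, -3); (-5, -6) → (5, -6)
T5 reflect across y = 0: (-1, 15/2) → (-1, -15/2); (4, 6) → (4, -6); (-4, -9/2) → (-4, 9/2); (0, -3) → (0, 3); (5, -6) → (5, 6)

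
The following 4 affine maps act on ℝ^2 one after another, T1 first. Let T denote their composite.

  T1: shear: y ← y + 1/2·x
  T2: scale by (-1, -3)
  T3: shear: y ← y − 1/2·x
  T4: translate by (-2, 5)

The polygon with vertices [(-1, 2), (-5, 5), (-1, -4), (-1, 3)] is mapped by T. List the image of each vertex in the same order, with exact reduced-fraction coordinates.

image vertices: (-1, 0), (3, -5), (-1, 18), (-1, -3)

T1 shear: y ← y + 1/2·x: (-1, 2) → (-1, 3/2); (-5, 5) → (-5, 5/2); (-1, -4) → (-1, -9/2); (-1, 3) → (-1, 5/2)
T2 scale by (-1, -3): (-1, 3/2) → (1, -9/2); (-5, 5/2) → (5, -15/2); (-1, -9/2) → (1, 27/2); (-1, 5/2) → (1, -15/2)
T3 shear: y ← y − 1/2·x: (1, -9/2) → (1, -5); (5, -15/2) → (5, -10); (1, 27/2) → (1, 13); (1, -15/2) → (1, -8)
T4 translate by (-2, 5): (1, -5) → (-1, 0); (5, -10) → (3, -5); (1, 13) → (-1, 18); (1, -8) → (-1, -3)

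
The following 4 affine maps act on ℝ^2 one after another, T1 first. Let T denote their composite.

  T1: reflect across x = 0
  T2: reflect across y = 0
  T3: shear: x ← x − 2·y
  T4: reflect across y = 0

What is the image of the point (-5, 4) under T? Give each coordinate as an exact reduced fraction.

T1 reflect across x = 0: (-5, 4) → (5, 4)
T2 reflect across y = 0: (5, 4) → (5, -4)
T3 shear: x ← x − 2·y: (5, -4) → (13, -4)
T4 reflect across y = 0: (13, -4) → (13, 4)

T(p) = (13, 4)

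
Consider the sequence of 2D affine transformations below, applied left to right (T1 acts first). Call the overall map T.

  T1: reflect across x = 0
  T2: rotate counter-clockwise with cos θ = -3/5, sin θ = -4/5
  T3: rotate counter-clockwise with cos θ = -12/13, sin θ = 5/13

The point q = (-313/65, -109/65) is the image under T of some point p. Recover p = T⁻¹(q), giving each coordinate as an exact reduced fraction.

T1 = [-1 0 0; 0 1 0; 0 0 1]
T2·T1 = [3/5 4/5 0; 4/5 -3/5 0; 0 0 1]
T3·…·T1 = [-56/65 -33/65 0; -33/65 56/65 0; 0 0 1]
det M = -1; M⁻¹ = [-56/65 -33/65 0; -33/65 56/65 0; 0 0 1]
M⁻¹ · (-313/65, -109/65)ᵀ = (5, 1)ᵀ

p = (5, 1)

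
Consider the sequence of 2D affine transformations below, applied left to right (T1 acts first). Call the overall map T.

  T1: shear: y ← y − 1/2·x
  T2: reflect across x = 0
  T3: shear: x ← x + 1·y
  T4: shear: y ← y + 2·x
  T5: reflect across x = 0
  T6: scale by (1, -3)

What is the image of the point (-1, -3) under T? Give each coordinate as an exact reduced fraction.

T(p) = (3/2, 33/2)

T1 shear: y ← y − 1/2·x: (-1, -3) → (-1, -5/2)
T2 reflect across x = 0: (-1, -5/2) → (1, -5/2)
T3 shear: x ← x + 1·y: (1, -5/2) → (-3/2, -5/2)
T4 shear: y ← y + 2·x: (-3/2, -5/2) → (-3/2, -11/2)
T5 reflect across x = 0: (-3/2, -11/2) → (3/2, -11/2)
T6 scale by (1, -3): (3/2, -11/2) → (3/2, 33/2)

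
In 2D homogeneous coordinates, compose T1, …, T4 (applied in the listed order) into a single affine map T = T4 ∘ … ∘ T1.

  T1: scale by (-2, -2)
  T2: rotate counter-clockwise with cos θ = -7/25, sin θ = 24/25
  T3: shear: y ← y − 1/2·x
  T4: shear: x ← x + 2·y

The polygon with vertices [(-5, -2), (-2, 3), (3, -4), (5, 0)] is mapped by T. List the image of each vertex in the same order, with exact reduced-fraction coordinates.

T1 scale by (-2, -2): (-5, -2) → (10, 4); (-2, 3) → (4, -6); (3, -4) → (-6, 8); (5, 0) → (-10, 0)
T2 rotate counter-clockwise with cos θ = -7/25, sin θ = 24/25: (10, 4) → (-166/25, 212/25); (4, -6) → (116/25, 138/25); (-6, 8) → (-6, -8); (-10, 0) → (14/5, -48/5)
T3 shear: y ← y − 1/2·x: (-166/25, 212/25) → (-166/25, 59/5); (116/25, 138/25) → (116/25, 16/5); (-6, -8) → (-6, -5); (14/5, -48/5) → (14/5, -11)
T4 shear: x ← x + 2·y: (-166/25, 59/5) → (424/25, 59/5); (116/25, 16/5) → (276/25, 16/5); (-6, -5) → (-16, -5); (14/5, -11) → (-96/5, -11)

image vertices: (424/25, 59/5), (276/25, 16/5), (-16, -5), (-96/5, -11)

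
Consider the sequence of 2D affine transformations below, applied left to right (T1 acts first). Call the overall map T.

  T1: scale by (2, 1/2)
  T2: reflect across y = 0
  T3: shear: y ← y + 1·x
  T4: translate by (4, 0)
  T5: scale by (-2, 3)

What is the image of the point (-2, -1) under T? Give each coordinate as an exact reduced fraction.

T1 scale by (2, 1/2): (-2, -1) → (-4, -1/2)
T2 reflect across y = 0: (-4, -1/2) → (-4, 1/2)
T3 shear: y ← y + 1·x: (-4, 1/2) → (-4, -7/2)
T4 translate by (4, 0): (-4, -7/2) → (0, -7/2)
T5 scale by (-2, 3): (0, -7/2) → (0, -21/2)

T(p) = (0, -21/2)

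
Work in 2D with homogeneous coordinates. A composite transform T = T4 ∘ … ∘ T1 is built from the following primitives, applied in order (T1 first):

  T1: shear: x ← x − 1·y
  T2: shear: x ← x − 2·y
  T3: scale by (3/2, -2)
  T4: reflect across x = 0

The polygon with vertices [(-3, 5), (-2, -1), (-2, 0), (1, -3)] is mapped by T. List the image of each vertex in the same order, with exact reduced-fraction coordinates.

T1 shear: x ← x − 1·y: (-3, 5) → (-8, 5); (-2, -1) → (-1, -1); (-2, 0) → (-2, 0); (1, -3) → (4, -3)
T2 shear: x ← x − 2·y: (-8, 5) → (-18, 5); (-1, -1) → (1, -1); (-2, 0) → (-2, 0); (4, -3) → (10, -3)
T3 scale by (3/2, -2): (-18, 5) → (-27, -10); (1, -1) → (3/2, 2); (-2, 0) → (-3, 0); (10, -3) → (15, 6)
T4 reflect across x = 0: (-27, -10) → (27, -10); (3/2, 2) → (-3/2, 2); (-3, 0) → (3, 0); (15, 6) → (-15, 6)

image vertices: (27, -10), (-3/2, 2), (3, 0), (-15, 6)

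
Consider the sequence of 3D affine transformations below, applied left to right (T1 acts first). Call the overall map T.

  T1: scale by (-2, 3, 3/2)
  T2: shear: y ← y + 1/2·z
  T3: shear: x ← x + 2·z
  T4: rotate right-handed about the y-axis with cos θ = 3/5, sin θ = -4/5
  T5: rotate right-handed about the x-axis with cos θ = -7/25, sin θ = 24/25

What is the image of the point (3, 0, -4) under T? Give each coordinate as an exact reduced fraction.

T(p) = (-6, 453/25, 54/25)

T1 scale by (-2, 3, 3/2): (3, 0, -4) → (-6, 0, -6)
T2 shear: y ← y + 1/2·z: (-6, 0, -6) → (-6, -3, -6)
T3 shear: x ← x + 2·z: (-6, -3, -6) → (-18, -3, -6)
T4 rotate right-handed about the y-axis with cos θ = 3/5, sin θ = -4/5: (-18, -3, -6) → (-6, -3, -18)
T5 rotate right-handed about the x-axis with cos θ = -7/25, sin θ = 24/25: (-6, -3, -18) → (-6, 453/25, 54/25)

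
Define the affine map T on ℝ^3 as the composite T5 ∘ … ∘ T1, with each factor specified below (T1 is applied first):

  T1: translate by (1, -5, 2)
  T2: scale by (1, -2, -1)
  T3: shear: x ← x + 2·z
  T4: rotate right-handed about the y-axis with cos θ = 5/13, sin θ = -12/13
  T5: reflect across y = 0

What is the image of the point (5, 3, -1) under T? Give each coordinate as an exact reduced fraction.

T1 translate by (1, -5, 2): (5, 3, -1) → (6, -2, 1)
T2 scale by (1, -2, -1): (6, -2, 1) → (6, 4, -1)
T3 shear: x ← x + 2·z: (6, 4, -1) → (4, 4, -1)
T4 rotate right-handed about the y-axis with cos θ = 5/13, sin θ = -12/13: (4, 4, -1) → (32/13, 4, 43/13)
T5 reflect across y = 0: (32/13, 4, 43/13) → (32/13, -4, 43/13)

T(p) = (32/13, -4, 43/13)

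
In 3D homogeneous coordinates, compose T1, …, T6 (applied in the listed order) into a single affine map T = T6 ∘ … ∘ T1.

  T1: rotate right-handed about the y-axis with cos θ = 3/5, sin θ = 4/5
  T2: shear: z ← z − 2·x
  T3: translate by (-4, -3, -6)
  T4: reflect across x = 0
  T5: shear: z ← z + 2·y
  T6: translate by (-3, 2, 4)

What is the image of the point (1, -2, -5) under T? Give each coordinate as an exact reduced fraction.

T(p) = (22/5, -3, -9)

T1 rotate right-handed about the y-axis with cos θ = 3/5, sin θ = 4/5: (1, -2, -5) → (-17/5, -2, -19/5)
T2 shear: z ← z − 2·x: (-17/5, -2, -19/5) → (-17/5, -2, 3)
T3 translate by (-4, -3, -6): (-17/5, -2, 3) → (-37/5, -5, -3)
T4 reflect across x = 0: (-37/5, -5, -3) → (37/5, -5, -3)
T5 shear: z ← z + 2·y: (37/5, -5, -3) → (37/5, -5, -13)
T6 translate by (-3, 2, 4): (37/5, -5, -13) → (22/5, -3, -9)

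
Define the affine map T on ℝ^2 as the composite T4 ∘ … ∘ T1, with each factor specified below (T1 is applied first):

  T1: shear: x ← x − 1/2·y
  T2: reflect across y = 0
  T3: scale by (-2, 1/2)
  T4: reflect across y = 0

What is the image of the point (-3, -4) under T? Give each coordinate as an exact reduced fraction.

T1 shear: x ← x − 1/2·y: (-3, -4) → (-1, -4)
T2 reflect across y = 0: (-1, -4) → (-1, 4)
T3 scale by (-2, 1/2): (-1, 4) → (2, 2)
T4 reflect across y = 0: (2, 2) → (2, -2)

T(p) = (2, -2)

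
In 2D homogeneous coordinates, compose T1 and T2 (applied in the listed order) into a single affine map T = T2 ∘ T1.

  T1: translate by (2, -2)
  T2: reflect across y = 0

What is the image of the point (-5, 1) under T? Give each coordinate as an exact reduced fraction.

T(p) = (-3, 1)

T1 translate by (2, -2): (-5, 1) → (-3, -1)
T2 reflect across y = 0: (-3, -1) → (-3, 1)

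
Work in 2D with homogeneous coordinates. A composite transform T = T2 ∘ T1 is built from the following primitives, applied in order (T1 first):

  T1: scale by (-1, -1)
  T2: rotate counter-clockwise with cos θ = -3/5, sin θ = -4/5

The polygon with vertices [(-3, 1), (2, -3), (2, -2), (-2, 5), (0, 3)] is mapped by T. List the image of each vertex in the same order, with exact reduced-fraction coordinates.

T1 scale by (-1, -1): (-3, 1) → (3, -1); (2, -3) → (-2, 3); (2, -2) → (-2, 2); (-2, 5) → (2, -5); (0, 3) → (0, -3)
T2 rotate counter-clockwise with cos θ = -3/5, sin θ = -4/5: (3, -1) → (-13/5, -9/5); (-2, 3) → (18/5, -1/5); (-2, 2) → (14/5, 2/5); (2, -5) → (-26/5, 7/5); (0, -3) → (-12/5, 9/5)

image vertices: (-13/5, -9/5), (18/5, -1/5), (14/5, 2/5), (-26/5, 7/5), (-12/5, 9/5)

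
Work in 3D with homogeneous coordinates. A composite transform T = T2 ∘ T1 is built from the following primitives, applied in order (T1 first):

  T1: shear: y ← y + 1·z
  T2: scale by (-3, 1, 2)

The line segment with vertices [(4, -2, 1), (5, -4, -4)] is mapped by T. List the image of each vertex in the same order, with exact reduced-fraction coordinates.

T1 shear: y ← y + 1·z: (4, -2, 1) → (4, -1, 1); (5, -4, -4) → (5, -8, -4)
T2 scale by (-3, 1, 2): (4, -1, 1) → (-12, -1, 2); (5, -8, -4) → (-15, -8, -8)

image vertices: (-12, -1, 2), (-15, -8, -8)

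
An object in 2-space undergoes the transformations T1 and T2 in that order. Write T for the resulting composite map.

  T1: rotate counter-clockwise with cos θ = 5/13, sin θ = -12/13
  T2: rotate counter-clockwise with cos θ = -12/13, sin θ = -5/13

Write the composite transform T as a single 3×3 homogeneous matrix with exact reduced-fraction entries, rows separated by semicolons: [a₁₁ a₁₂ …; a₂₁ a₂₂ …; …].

T = [-120/169 -119/169 0; 119/169 -120/169 0; 0 0 1]

T1 = [5/13 12/13 0; -12/13 5/13 0; 0 0 1]
T2·T1 = [-120/169 -119/169 0; 119/169 -120/169 0; 0 0 1]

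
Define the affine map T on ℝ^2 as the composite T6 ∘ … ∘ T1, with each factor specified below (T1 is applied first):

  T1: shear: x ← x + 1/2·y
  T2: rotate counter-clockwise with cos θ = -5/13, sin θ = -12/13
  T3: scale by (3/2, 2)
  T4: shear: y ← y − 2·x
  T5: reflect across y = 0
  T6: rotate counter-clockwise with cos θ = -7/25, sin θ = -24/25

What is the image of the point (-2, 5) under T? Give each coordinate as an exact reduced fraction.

T(p) = (20097/1300, -571/50)

T1 shear: x ← x + 1/2·y: (-2, 5) → (1/2, 5)
T2 rotate counter-clockwise with cos θ = -5/13, sin θ = -12/13: (1/2, 5) → (115/26, -31/13)
T3 scale by (3/2, 2): (115/26, -31/13) → (345/52, -62/13)
T4 shear: y ← y − 2·x: (345/52, -62/13) → (345/52, -469/26)
T5 reflect across y = 0: (345/52, -469/26) → (345/52, 469/26)
T6 rotate counter-clockwise with cos θ = -7/25, sin θ = -24/25: (345/52, 469/26) → (20097/1300, -571/50)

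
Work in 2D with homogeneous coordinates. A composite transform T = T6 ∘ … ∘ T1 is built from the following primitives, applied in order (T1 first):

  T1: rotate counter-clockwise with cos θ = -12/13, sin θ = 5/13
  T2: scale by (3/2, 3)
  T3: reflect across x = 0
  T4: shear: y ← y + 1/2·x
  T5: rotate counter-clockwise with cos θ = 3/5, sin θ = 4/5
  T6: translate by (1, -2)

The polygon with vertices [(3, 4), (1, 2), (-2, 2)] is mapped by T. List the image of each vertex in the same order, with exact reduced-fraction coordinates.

T1 rotate counter-clockwise with cos θ = -12/13, sin θ = 5/13: (3, 4) → (-56/13, -33/13); (1, 2) → (-22/13, -19/13); (-2, 2) → (14/13, -34/13)
T2 scale by (3/2, 3): (-56/13, -33/13) → (-84/13, -99/13); (-22/13, -19/13) → (-33/13, -57/13); (14/13, -34/13) → (21/13, -102/13)
T3 reflect across x = 0: (-84/13, -99/13) → (84/13, -99/13); (-33/13, -57/13) → (33/13, -57/13); (21/13, -102/13) → (-21/13, -102/13)
T4 shear: y ← y + 1/2·x: (84/13, -99/13) → (84/13, -57/13); (33/13, -57/13) → (33/13, -81/26); (-21/13, -102/13) → (-21/13, -225/26)
T5 rotate counter-clockwise with cos θ = 3/5, sin θ = 4/5: (84/13, -57/13) → (96/13, 33/13); (33/13, -81/26) → (261/65, 21/130); (-21/13, -225/26) → (387/65, -843/130)
T6 translate by (1, -2): (96/13, 33/13) → (109/13, 7/13); (261/65, 21/130) → (326/65, -239/130); (387/65, -843/130) → (452/65, -1103/130)

image vertices: (109/13, 7/13), (326/65, -239/130), (452/65, -1103/130)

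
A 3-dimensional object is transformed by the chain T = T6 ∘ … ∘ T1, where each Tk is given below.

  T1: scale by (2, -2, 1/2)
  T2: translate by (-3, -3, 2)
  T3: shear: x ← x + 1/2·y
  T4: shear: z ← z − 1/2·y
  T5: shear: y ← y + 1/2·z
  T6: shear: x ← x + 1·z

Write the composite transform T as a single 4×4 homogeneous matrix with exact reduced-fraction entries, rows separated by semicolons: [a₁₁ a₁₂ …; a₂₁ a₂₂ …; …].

T1 = [2 0 0 0; 0 -2 0 0; 0 0 1/2 0; 0 0 0 1]
T2·T1 = [2 0 0 -3; 0 -2 0 -3; 0 0 1/2 2; 0 0 0 1]
T3·…·T1 = [2 -1 0 -9/2; 0 -2 0 -3; 0 0 1/2 2; 0 0 0 1]
T4·…·T1 = [2 -1 0 -9/2; 0 -2 0 -3; 0 1 1/2 7/2; 0 0 0 1]
T5·…·T1 = [2 -1 0 -9/2; 0 -3/2 1/4 -5/4; 0 1 1/2 7/2; 0 0 0 1]
T6·…·T1 = [2 0 1/2 -1; 0 -3/2 1/4 -5/4; 0 1 1/2 7/2; 0 0 0 1]

T = [2 0 1/2 -1; 0 -3/2 1/4 -5/4; 0 1 1/2 7/2; 0 0 0 1]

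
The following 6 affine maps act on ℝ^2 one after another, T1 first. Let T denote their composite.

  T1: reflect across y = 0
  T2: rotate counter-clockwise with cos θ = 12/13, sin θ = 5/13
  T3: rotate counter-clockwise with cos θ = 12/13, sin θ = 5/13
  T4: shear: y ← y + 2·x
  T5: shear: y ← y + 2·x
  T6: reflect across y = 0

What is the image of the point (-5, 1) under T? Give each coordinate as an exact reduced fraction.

T(p) = (-475/169, 2619/169)

T1 reflect across y = 0: (-5, 1) → (-5, -1)
T2 rotate counter-clockwise with cos θ = 12/13, sin θ = 5/13: (-5, -1) → (-55/13, -37/13)
T3 rotate counter-clockwise with cos θ = 12/13, sin θ = 5/13: (-55/13, -37/13) → (-475/169, -719/169)
T4 shear: y ← y + 2·x: (-475/169, -719/169) → (-475/169, -1669/169)
T5 shear: y ← y + 2·x: (-475/169, -1669/169) → (-475/169, -2619/169)
T6 reflect across y = 0: (-475/169, -2619/169) → (-475/169, 2619/169)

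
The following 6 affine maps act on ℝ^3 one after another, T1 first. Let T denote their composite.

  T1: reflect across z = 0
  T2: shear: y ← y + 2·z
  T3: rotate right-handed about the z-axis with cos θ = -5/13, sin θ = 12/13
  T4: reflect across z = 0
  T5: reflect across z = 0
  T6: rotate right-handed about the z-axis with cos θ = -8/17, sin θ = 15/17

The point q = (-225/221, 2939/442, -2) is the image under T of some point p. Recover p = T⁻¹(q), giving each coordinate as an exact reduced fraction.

p = (-9/2, -1, 2)

T1 = [1 0 0 0; 0 1 0 0; 0 0 -1 0; 0 0 0 1]
T2·T1 = [1 0 0 0; 0 1 -2 0; 0 0 -1 0; 0 0 0 1]
T3·…·T1 = [-5/13 -12/13 24/13 0; 12/13 -5/13 10/13 0; 0 0 -1 0; 0 0 0 1]
T4·…·T1 = [-5/13 -12/13 24/13 0; 12/13 -5/13 10/13 0; 0 0 1 0; 0 0 0 1]
T5·…·T1 = [-5/13 -12/13 24/13 0; 12/13 -5/13 10/13 0; 0 0 -1 0; 0 0 0 1]
T6·…·T1 = [-140/221 171/221 -342/221 0; -171/221 -140/221 280/221 0; 0 0 -1 0; 0 0 0 1]
det M = -1; M⁻¹ = [-140/221 -171/221 0 0; 171/221 -140/221 -2 0; 0 0 -1 0; 0 0 0 1]
M⁻¹ · (-225/221, 2939/442, -2)ᵀ = (-9/2, -1, 2)ᵀ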